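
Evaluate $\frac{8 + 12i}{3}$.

Divisor is real, so divide each part by 3:
= 8/3 + 4i


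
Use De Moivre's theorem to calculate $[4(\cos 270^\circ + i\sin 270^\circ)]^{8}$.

By De Moivre: z^n = r^n(cos(nθ) + i sin(nθ))
= 4^8(cos(8*270°) + i sin(8*270°))
= 65536(cos 0° + i sin 0°)
= 65536


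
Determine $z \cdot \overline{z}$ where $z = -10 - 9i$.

z * conjugate(z) = |z|^2 = a^2 + b^2
= (-10)^2 + (-9)^2 = 181


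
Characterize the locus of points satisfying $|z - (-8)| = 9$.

|z - z0| = r describes a circle centered at z0 with radius r
Here z0 = -8 and r = 9
Locus: Circle centered at (-8, 0) with radius 9


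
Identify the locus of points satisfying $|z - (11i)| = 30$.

|z - z0| = r describes a circle centered at z0 with radius r
Here z0 = 11i and r = 30
Locus: Circle centered at (0, 11) with radius 30


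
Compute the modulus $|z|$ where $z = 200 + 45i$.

|z| = sqrt(a^2 + b^2) = sqrt(200^2 + 45^2) = sqrt(42025) = 205


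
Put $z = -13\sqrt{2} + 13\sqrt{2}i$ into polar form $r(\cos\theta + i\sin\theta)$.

r = |z| = sqrt(a^2 + b^2) = sqrt((-13*sqrt(2))^2 + (13*sqrt(2))^2) = sqrt(338 + 338) = sqrt(676) = 26
θ = arctan(b/a) = arctan(18.3848/-18.3848) (quadrant-adjusted) = 135°
z = 26(cos 135° + i sin 135°)


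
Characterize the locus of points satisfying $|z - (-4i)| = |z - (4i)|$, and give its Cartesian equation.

|z - z1| = |z - z2| means z is equidistant from z1 and z2,
i.e. the perpendicular bisector of the segment from (0, -4) to (0, 4) (midpoint (0, 0)).
With z = x + yi, square both sides:
(x - 0)^2 + (y - (-4))^2 = (x - 0)^2 + (y - 4)^2
The x^2 and y^2 terms cancel: 0x + 16y = 16 - 16 = 0
Simplify: y = 0
Locus: Perpendicular bisector of the segment from (0, -4) to (0, 4): the line y = 0


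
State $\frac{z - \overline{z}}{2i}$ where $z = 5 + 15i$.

z - conjugate(z) = 2bi
(z - conjugate(z))/(2i) = 2bi/(2i) = b = 15


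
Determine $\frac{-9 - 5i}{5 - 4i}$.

Multiply numerator and denominator by conjugate (5 + 4i):
= (-9 - 5i)(5 + 4i) / (5^2 + (-4)^2)
= (-25 - 61i) / 41
= -25/41 - (61/41)i


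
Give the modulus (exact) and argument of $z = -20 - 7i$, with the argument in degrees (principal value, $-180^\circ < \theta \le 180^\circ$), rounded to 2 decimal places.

|z| = sqrt((-20)^2 + (-7)^2) = sqrt(449)
arg(z) = arctan(b/a) = arctan(-7/-20) (quadrant-adjusted) = -160.71°


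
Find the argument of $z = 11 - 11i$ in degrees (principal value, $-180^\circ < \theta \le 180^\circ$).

θ = arctan(b/a) = arctan(-11/11) (quadrant-adjusted) = -45°


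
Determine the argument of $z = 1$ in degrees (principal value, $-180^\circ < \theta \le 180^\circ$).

b = 0 and a > 0, so z lies on the positive real axis: θ = 0°


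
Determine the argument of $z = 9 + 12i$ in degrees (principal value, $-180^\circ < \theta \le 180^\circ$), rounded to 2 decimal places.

θ = arctan(b/a) = arctan(12/9) (quadrant-adjusted) = 53.13°


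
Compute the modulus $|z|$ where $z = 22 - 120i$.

|z| = sqrt(a^2 + b^2) = sqrt(22^2 + (-120)^2) = sqrt(14884) = 122


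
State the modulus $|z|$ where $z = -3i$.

|z| = sqrt(a^2 + b^2) = sqrt(0^2 + (-3)^2) = sqrt(9) = 3


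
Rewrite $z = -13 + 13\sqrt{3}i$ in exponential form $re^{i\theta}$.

r = |z| = sqrt((-13)^2 + (13*sqrt(3))^2) = sqrt(169 + 507) = sqrt(676) = 26
θ = arctan(b/a) = arctan(22.5167/-13) (quadrant-adjusted) = 120° = 2π/3
z = 26e^(i*2π/3)


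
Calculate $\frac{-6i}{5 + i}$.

Multiply numerator and denominator by conjugate (5 - i):
= (-6i)(5 - i) / (5^2 + 1^2)
= (-6 - 30i) / 26
Divide through by 2: (-3 - 15i) / 13
= -3/13 - (15/13)i


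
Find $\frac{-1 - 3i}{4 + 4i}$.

Multiply numerator and denominator by conjugate (4 - 4i):
= (-1 - 3i)(4 - 4i) / (4^2 + 4^2)
= (-16 - 8i) / 32
Divide through by 8: (-2 - i) / 4
= -1/2 - (1/4)i


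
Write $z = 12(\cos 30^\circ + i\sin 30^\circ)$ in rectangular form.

a = r cos θ = 12 * sqrt(3)/2 = 6*sqrt(3)
b = r sin θ = 12 * 1/2 = 6
z = 6*sqrt(3) + 6i


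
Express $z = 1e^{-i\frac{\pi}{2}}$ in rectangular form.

a = r cos θ = 1 * 0 = 0
b = r sin θ = 1 * -1 = -1
z = -i


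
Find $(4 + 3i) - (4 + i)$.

(4 - 4) + (3 - 1)i = 2i


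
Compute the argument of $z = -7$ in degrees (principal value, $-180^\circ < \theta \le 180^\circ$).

b = 0 and a < 0, so z lies on the negative real axis: θ = 180°


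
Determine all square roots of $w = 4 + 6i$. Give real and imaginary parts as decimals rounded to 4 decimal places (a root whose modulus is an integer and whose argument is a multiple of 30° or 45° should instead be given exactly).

|w| = sqrt(52) ≈ 7.211103, arg(w) ≈ 56.309932°
Root modulus = sqrt(52)^(1/2) ≈ 2.685350
Root arguments: θ_k = (arg(w) + 360°k)/2 for k = 0, 1, ..., 1
Compute each root as (root modulus)(cos θ_k + i sin θ_k) using full-precision intermediates, then round to 4 decimal places.
Roots: 2.3676 + 1.2671i, -2.3676 - 1.2671i


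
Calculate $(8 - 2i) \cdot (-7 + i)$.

(a1*a2 - b1*b2) + (a1*b2 + b1*a2)i
= (-56 - (-2)) + (8 + 14)i
= -54 + 22i


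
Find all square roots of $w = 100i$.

|w| = 100, arg(w) = 90°
Root modulus = 100^(1/2) = 10
Root arguments: θ_k = (90° + 360°k)/2 for k = 0, 1, ..., 1
Roots: 5*sqrt(2) + 5*sqrt(2)i, -5*sqrt(2) - 5*sqrt(2)i


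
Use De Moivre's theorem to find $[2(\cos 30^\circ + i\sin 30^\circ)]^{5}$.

By De Moivre: z^n = r^n(cos(nθ) + i sin(nθ))
= 2^5(cos(5*30°) + i sin(5*30°))
= 32(cos 150° + i sin 150°)
= -16*sqrt(3) + 16i


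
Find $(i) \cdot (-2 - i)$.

(a1*a2 - b1*b2) + (a1*b2 + b1*a2)i
= (0 - (-1)) + (0 + (-2))i
= 1 - 2i


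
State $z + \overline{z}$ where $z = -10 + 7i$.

z + conjugate(z) = (a + bi) + (a - bi) = 2a
= 2 * (-10) = -20


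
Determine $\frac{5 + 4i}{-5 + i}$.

Multiply numerator and denominator by conjugate (-5 - i):
= (5 + 4i)(-5 - i) / ((-5)^2 + 1^2)
= (-21 - 25i) / 26
= -21/26 - (25/26)i


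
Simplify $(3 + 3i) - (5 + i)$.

(3 - 5) + (3 - 1)i = -2 + 2i


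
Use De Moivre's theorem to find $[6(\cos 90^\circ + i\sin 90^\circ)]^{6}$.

By De Moivre: z^n = r^n(cos(nθ) + i sin(nθ))
= 6^6(cos(6*90°) + i sin(6*90°))
= 46656(cos 180° + i sin 180°)
= -46656


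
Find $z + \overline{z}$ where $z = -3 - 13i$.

z + conjugate(z) = (a + bi) + (a - bi) = 2a
= 2 * (-3) = -6


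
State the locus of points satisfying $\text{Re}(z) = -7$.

Re(z) = x where z = x + yi; the equation x = -7 is satisfied by all points with that x-coordinate
Locus: Vertical line x = -7


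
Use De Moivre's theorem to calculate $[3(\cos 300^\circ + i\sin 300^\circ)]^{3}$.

By De Moivre: z^n = r^n(cos(nθ) + i sin(nθ))
= 3^3(cos(3*300°) + i sin(3*300°))
= 27(cos 180° + i sin 180°)
= -27


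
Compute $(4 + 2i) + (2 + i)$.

(4 + 2) + (2 + 1)i = 6 + 3i


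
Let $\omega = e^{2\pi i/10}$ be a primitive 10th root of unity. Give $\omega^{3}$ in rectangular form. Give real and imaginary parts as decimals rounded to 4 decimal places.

ω^3 = e^(2πi·3/10) = e^(i·3π/5)
= cos(3π/5) + i sin(3π/5)
= -0.3090 + 0.9511i


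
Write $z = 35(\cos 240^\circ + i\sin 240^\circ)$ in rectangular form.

a = r cos θ = 35 * -1/2 = -35/2
b = r sin θ = 35 * -sqrt(3)/2 = -35*sqrt(3)/2
z = -35/2 - (35*sqrt(3)/2)i


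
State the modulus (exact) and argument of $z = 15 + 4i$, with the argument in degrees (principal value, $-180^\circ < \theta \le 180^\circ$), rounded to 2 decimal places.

|z| = sqrt(15^2 + 4^2) = sqrt(241)
arg(z) = arctan(b/a) = arctan(4/15) (quadrant-adjusted) = 14.93°


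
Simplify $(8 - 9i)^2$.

(a + bi)^2 = a^2 - b^2 + 2abi
= 8^2 - (-9)^2 + 2*8*(-9)i
= -17 - 144i


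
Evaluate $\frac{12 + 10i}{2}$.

Divisor is real, so divide each part by 2:
= 6 + 5i


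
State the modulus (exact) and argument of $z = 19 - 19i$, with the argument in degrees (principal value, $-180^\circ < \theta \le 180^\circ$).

|z| = sqrt(19^2 + (-19)^2) = sqrt(722)
arg(z) = arctan(b/a) = arctan(-19/19) (quadrant-adjusted) = -45°


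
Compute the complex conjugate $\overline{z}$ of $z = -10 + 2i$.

If z = a + bi, then conjugate(z) = a - bi
conjugate(-10 + 2i) = -10 - 2i


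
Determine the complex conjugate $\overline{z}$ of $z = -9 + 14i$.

If z = a + bi, then conjugate(z) = a - bi
conjugate(-9 + 14i) = -9 - 14i


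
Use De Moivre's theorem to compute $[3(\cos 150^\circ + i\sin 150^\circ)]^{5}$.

By De Moivre: z^n = r^n(cos(nθ) + i sin(nθ))
= 3^5(cos(5*150°) + i sin(5*150°))
= 243(cos 30° + i sin 30°)
= 243*sqrt(3)/2 + (243/2)i


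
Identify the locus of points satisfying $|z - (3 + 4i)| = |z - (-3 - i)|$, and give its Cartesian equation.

|z - z1| = |z - z2| means z is equidistant from z1 and z2,
i.e. the perpendicular bisector of the segment from (3, 4) to (-3, -1) (midpoint (0, 3/2)).
With z = x + yi, square both sides:
(x - 3)^2 + (y - 4)^2 = (x - (-3))^2 + (y - (-1))^2
The x^2 and y^2 terms cancel: -12x + (-10)y = 10 - 25 = -15
Simplify: 12x + 10y = 15
Locus: Perpendicular bisector of the segment from (3, 4) to (-3, -1): the line 12x + 10y = 15


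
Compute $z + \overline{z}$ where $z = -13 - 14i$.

z + conjugate(z) = (a + bi) + (a - bi) = 2a
= 2 * (-13) = -26


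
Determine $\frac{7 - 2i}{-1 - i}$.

Multiply numerator and denominator by conjugate (-1 + i):
= (7 - 2i)(-1 + i) / ((-1)^2 + (-1)^2)
= (-5 + 9i) / 2
= -5/2 + (9/2)i


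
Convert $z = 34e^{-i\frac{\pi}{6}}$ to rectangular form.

a = r cos θ = 34 * sqrt(3)/2 = 17*sqrt(3)
b = r sin θ = 34 * -1/2 = -17
z = 17*sqrt(3) - 17i


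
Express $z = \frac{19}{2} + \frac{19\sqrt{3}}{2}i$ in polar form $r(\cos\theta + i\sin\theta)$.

r = |z| = sqrt(a^2 + b^2) = sqrt((19/2)^2 + (19*sqrt(3)/2)^2) = sqrt(361/4 + 1083/4) = sqrt(361) = 19
θ = arctan(b/a) = arctan(16.4545/9.5) (quadrant-adjusted) = 60°
z = 19(cos 60° + i sin 60°)


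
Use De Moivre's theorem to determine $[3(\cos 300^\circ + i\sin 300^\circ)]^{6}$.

By De Moivre: z^n = r^n(cos(nθ) + i sin(nθ))
= 3^6(cos(6*300°) + i sin(6*300°))
= 729(cos 0° + i sin 0°)
= 729


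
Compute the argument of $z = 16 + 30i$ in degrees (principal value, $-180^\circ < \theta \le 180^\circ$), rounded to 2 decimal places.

θ = arctan(b/a) = arctan(30/16) (quadrant-adjusted) = 61.93°


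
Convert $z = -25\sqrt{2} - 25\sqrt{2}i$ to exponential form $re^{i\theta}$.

r = |z| = sqrt((-25*sqrt(2))^2 + (-25*sqrt(2))^2) = sqrt(1250 + 1250) = sqrt(2500) = 50
θ = arctan(b/a) = arctan(-35.3553/-35.3553) (quadrant-adjusted) = 225° = 5π/4
z = 50e^(i*5π/4)


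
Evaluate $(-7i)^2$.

(a + bi)^2 = a^2 - b^2 + 2abi
= 0^2 - (-7)^2 + 2*0*(-7)i
= -49


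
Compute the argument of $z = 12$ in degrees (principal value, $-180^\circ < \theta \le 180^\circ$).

b = 0 and a > 0, so z lies on the positive real axis: θ = 0°


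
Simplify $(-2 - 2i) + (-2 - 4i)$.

(-2 + (-2)) + (-2 + (-4))i = -4 - 6i


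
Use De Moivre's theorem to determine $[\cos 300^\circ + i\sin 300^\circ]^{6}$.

By De Moivre: z^n = r^n(cos(nθ) + i sin(nθ))
= 1^6(cos(6*300°) + i sin(6*300°))
= 1(cos 0° + i sin 0°)
= 1


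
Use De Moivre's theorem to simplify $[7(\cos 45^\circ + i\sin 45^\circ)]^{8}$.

By De Moivre: z^n = r^n(cos(nθ) + i sin(nθ))
= 7^8(cos(8*45°) + i sin(8*45°))
= 5764801(cos 0° + i sin 0°)
= 5764801


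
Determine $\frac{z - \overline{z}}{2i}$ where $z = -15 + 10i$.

z - conjugate(z) = 2bi
(z - conjugate(z))/(2i) = 2bi/(2i) = b = 10


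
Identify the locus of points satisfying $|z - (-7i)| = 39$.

|z - z0| = r describes a circle centered at z0 with radius r
Here z0 = -7i and r = 39
Locus: Circle centered at (0, -7) with radius 39


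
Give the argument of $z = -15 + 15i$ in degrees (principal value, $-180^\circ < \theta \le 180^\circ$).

θ = arctan(b/a) = arctan(15/-15) (quadrant-adjusted) = 135°


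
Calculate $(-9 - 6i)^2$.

(a + bi)^2 = a^2 - b^2 + 2abi
= (-9)^2 - (-6)^2 + 2*(-9)*(-6)i
= 45 + 108i


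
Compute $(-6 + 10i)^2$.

(a + bi)^2 = a^2 - b^2 + 2abi
= (-6)^2 - 10^2 + 2*(-6)*10i
= -64 - 120i


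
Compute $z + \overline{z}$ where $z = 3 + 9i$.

z + conjugate(z) = (a + bi) + (a - bi) = 2a
= 2 * 3 = 6


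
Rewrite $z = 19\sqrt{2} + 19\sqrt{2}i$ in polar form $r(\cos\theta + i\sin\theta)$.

r = |z| = sqrt(a^2 + b^2) = sqrt((19*sqrt(2))^2 + (19*sqrt(2))^2) = sqrt(722 + 722) = sqrt(1444) = 38
θ = arctan(b/a) = arctan(26.8701/26.8701) (quadrant-adjusted) = 45°
z = 38(cos 45° + i sin 45°)


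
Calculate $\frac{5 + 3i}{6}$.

Divisor is real, so divide each part by 6:
= 5/6 + (1/2)i


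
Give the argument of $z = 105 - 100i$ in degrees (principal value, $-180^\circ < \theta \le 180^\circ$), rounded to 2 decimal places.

θ = arctan(b/a) = arctan(-100/105) (quadrant-adjusted) = -43.60°


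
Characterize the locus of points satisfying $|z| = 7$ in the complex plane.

|z| = 7 means sqrt(x^2 + y^2) = 7
This is a circle of radius 7 centered at the origin


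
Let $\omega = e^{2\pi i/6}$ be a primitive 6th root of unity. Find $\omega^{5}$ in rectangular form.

ω^5 = e^(2πi·5/6) = e^(i·5π/3)
= cos(5π/3) + i sin(5π/3)
= 1/2 - (sqrt(3)/2)i


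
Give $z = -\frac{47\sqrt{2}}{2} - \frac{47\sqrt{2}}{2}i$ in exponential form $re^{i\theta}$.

r = |z| = sqrt((-47*sqrt(2)/2)^2 + (-47*sqrt(2)/2)^2) = sqrt(2209/2 + 2209/2) = sqrt(2209) = 47
θ = arctan(b/a) = arctan(-33.234/-33.234) (quadrant-adjusted) = 225° = 5π/4
z = 47e^(i*5π/4)


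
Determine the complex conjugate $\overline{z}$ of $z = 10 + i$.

If z = a + bi, then conjugate(z) = a - bi
conjugate(10 + i) = 10 - i


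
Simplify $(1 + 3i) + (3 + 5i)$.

(1 + 3) + (3 + 5)i = 4 + 8i


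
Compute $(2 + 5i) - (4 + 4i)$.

(2 - 4) + (5 - 4)i = -2 + i


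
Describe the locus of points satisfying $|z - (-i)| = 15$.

|z - z0| = r describes a circle centered at z0 with radius r
Here z0 = -i and r = 15
Locus: Circle centered at (0, -1) with radius 15


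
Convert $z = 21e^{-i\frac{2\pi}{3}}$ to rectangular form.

a = r cos θ = 21 * -1/2 = -21/2
b = r sin θ = 21 * -sqrt(3)/2 = -21*sqrt(3)/2
z = -21/2 - (21*sqrt(3)/2)i


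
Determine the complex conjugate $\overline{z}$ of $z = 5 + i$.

If z = a + bi, then conjugate(z) = a - bi
conjugate(5 + i) = 5 - i


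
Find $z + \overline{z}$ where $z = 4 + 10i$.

z + conjugate(z) = (a + bi) + (a - bi) = 2a
= 2 * 4 = 8


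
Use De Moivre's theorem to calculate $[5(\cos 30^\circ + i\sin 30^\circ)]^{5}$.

By De Moivre: z^n = r^n(cos(nθ) + i sin(nθ))
= 5^5(cos(5*30°) + i sin(5*30°))
= 3125(cos 150° + i sin 150°)
= -3125*sqrt(3)/2 + (3125/2)i


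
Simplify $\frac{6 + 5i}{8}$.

Divisor is real, so divide each part by 8:
= 3/4 + (5/8)i


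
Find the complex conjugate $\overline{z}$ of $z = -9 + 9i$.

If z = a + bi, then conjugate(z) = a - bi
conjugate(-9 + 9i) = -9 - 9i


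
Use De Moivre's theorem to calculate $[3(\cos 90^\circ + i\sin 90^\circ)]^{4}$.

By De Moivre: z^n = r^n(cos(nθ) + i sin(nθ))
= 3^4(cos(4*90°) + i sin(4*90°))
= 81(cos 0° + i sin 0°)
= 81


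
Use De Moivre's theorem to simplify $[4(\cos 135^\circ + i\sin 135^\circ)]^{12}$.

By De Moivre: z^n = r^n(cos(nθ) + i sin(nθ))
= 4^12(cos(12*135°) + i sin(12*135°))
= 16777216(cos 180° + i sin 180°)
= -16777216


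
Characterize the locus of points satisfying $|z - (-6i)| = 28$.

|z - z0| = r describes a circle centered at z0 with radius r
Here z0 = -6i and r = 28
Locus: Circle centered at (0, -6) with radius 28


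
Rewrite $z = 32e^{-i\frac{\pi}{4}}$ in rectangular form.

a = r cos θ = 32 * sqrt(2)/2 = 16*sqrt(2)
b = r sin θ = 32 * -sqrt(2)/2 = -16*sqrt(2)
z = 16*sqrt(2) - 16*sqrt(2)i


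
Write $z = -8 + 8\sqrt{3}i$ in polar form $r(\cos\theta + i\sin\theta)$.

r = |z| = sqrt(a^2 + b^2) = sqrt((-8)^2 + (8*sqrt(3))^2) = sqrt(64 + 192) = sqrt(256) = 16
θ = arctan(b/a) = arctan(13.8564/-8) (quadrant-adjusted) = 120°
z = 16(cos 120° + i sin 120°)


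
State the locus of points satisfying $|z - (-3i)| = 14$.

|z - z0| = r describes a circle centered at z0 with radius r
Here z0 = -3i and r = 14
Locus: Circle centered at (0, -3) with radius 14


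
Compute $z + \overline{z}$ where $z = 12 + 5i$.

z + conjugate(z) = (a + bi) + (a - bi) = 2a
= 2 * 12 = 24


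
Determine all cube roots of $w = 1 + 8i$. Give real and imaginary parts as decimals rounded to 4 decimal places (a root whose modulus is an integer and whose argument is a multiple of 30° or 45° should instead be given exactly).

|w| = sqrt(65) ≈ 8.062258, arg(w) ≈ 82.874984°
Root modulus = sqrt(65)^(1/3) ≈ 2.005175
Root arguments: θ_k = (arg(w) + 360°k)/3 for k = 0, 1, ..., 2
Compute each root as (root modulus)(cos θ_k + i sin θ_k) using full-precision intermediates, then round to 4 decimal places.
Roots: 1.7766 + 0.9298i, -1.6935 + 1.0737i, -0.0831 - 2.0035i


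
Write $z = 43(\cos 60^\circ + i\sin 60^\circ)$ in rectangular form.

a = r cos θ = 43 * 1/2 = 43/2
b = r sin θ = 43 * sqrt(3)/2 = 43*sqrt(3)/2
z = 43/2 + (43*sqrt(3)/2)i


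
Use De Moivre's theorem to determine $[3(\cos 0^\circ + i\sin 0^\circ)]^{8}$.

By De Moivre: z^n = r^n(cos(nθ) + i sin(nθ))
= 3^8(cos(8*0°) + i sin(8*0°))
= 6561(cos 0° + i sin 0°)
= 6561


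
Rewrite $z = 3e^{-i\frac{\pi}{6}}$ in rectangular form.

a = r cos θ = 3 * sqrt(3)/2 = 3*sqrt(3)/2
b = r sin θ = 3 * -1/2 = -3/2
z = 3*sqrt(3)/2 - (3/2)i


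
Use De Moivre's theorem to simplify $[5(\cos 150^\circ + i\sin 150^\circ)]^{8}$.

By De Moivre: z^n = r^n(cos(nθ) + i sin(nθ))
= 5^8(cos(8*150°) + i sin(8*150°))
= 390625(cos 120° + i sin 120°)
= -390625/2 + (390625*sqrt(3)/2)i


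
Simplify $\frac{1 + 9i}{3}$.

Divisor is real, so divide each part by 3:
= 1/3 + 3i


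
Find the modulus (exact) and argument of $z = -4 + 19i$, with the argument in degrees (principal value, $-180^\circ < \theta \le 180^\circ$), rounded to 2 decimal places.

|z| = sqrt((-4)^2 + 19^2) = sqrt(377)
arg(z) = arctan(b/a) = arctan(19/-4) (quadrant-adjusted) = 101.89°


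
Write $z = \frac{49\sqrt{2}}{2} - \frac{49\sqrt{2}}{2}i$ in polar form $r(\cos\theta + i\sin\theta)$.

r = |z| = sqrt(a^2 + b^2) = sqrt((49*sqrt(2)/2)^2 + (-49*sqrt(2)/2)^2) = sqrt(2401/2 + 2401/2) = sqrt(2401) = 49
θ = arctan(b/a) = arctan(-34.6482/34.6482) (quadrant-adjusted) = 315°
z = 49(cos 315° + i sin 315°)


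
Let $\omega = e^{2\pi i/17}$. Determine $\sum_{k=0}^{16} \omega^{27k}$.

Let ζ = ω^27 = e^(2πi·27/17). Since 17 ∤ 27, ζ ≠ 1.
Sum = Σ_{k=0}^{16} ζ^k = (ζ^17 - 1)/(ζ - 1) = (ω^{27·17} - 1)/(ζ - 1) = (1 - 1)/(ζ - 1) = 0


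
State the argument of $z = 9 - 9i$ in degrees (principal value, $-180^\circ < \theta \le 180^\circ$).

θ = arctan(b/a) = arctan(-9/9) (quadrant-adjusted) = -45°


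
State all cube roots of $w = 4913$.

|w| = 4913, arg(w) = 0°
Root modulus = 4913^(1/3) = 17
Root arguments: θ_k = (0° + 360°k)/3 for k = 0, 1, ..., 2
Roots: 17, -17/2 + (17*sqrt(3)/2)i, -17/2 - (17*sqrt(3)/2)i


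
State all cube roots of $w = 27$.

|w| = 27, arg(w) = 0°
Root modulus = 27^(1/3) = 3
Root arguments: θ_k = (0° + 360°k)/3 for k = 0, 1, ..., 2
Roots: 3, -3/2 + (3*sqrt(3)/2)i, -3/2 - (3*sqrt(3)/2)i


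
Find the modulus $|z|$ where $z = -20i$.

|z| = sqrt(a^2 + b^2) = sqrt(0^2 + (-20)^2) = sqrt(400) = 20


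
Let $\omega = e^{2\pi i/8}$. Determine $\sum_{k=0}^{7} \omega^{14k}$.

Let ζ = ω^14 = e^(2πi·14/8). Since 8 ∤ 14, ζ ≠ 1.
Sum = Σ_{k=0}^{7} ζ^k = (ζ^8 - 1)/(ζ - 1) = (ω^{14·8} - 1)/(ζ - 1) = (1 - 1)/(ζ - 1) = 0


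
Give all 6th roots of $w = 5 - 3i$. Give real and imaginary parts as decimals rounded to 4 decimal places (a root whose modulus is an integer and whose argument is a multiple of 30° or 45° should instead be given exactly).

|w| = sqrt(34) ≈ 5.830952, arg(w) ≈ 329.036243°
Root modulus = sqrt(34)^(1/6) ≈ 1.341601
Root arguments: θ_k = (arg(w) + 360°k)/6 for k = 0, 1, ..., 5
Compute each root as (root modulus)(cos θ_k + i sin θ_k) using full-precision intermediates, then round to 4 decimal places.
Roots: 0.7726 + 1.0968i, -0.5636 + 1.2175i, -1.3362 + 0.1207i, -0.7726 - 1.0968i, 0.5636 - 1.2175i, 1.3362 - 0.1207i


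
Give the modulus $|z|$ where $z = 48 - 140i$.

|z| = sqrt(a^2 + b^2) = sqrt(48^2 + (-140)^2) = sqrt(21904) = 148


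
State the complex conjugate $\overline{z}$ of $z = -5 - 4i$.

If z = a + bi, then conjugate(z) = a - bi
conjugate(-5 - 4i) = -5 + 4i


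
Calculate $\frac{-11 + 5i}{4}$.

Divisor is real, so divide each part by 4:
= -11/4 + (5/4)i


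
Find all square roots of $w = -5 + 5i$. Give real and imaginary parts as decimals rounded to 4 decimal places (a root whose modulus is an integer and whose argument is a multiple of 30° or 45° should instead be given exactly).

|w| = sqrt(50) ≈ 7.071068, arg(w) = 135°
Root modulus = sqrt(50)^(1/2) ≈ 2.659148
Root arguments: θ_k = (135° + 360°k)/2 for k = 0, 1, ..., 1
Compute each root as (root modulus)(cos θ_k + i sin θ_k) using full-precision intermediates, then round to 4 decimal places.
Roots: 1.0176 + 2.4567i, -1.0176 - 2.4567i


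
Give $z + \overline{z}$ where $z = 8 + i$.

z + conjugate(z) = (a + bi) + (a - bi) = 2a
= 2 * 8 = 16


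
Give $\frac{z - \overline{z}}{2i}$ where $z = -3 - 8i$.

z - conjugate(z) = 2bi
(z - conjugate(z))/(2i) = 2bi/(2i) = b = -8


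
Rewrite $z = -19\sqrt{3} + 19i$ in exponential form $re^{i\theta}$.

r = |z| = sqrt((-19*sqrt(3))^2 + (19)^2) = sqrt(1083 + 361) = sqrt(1444) = 38
θ = arctan(b/a) = arctan(19/-32.909) (quadrant-adjusted) = 150° = 5π/6
z = 38e^(i*5π/6)


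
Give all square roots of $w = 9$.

|w| = 9, arg(w) = 0°
Root modulus = 9^(1/2) = 3
Root arguments: θ_k = (0° + 360°k)/2 for k = 0, 1, ..., 1
Roots: 3, -3


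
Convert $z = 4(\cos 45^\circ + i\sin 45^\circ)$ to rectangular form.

a = r cos θ = 4 * sqrt(2)/2 = 2*sqrt(2)
b = r sin θ = 4 * sqrt(2)/2 = 2*sqrt(2)
z = 2*sqrt(2) + 2*sqrt(2)i


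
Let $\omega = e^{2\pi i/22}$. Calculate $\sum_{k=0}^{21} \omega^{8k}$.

Let ζ = ω^8 = e^(2πi·8/22). Since 22 ∤ 8, ζ ≠ 1.
Sum = Σ_{k=0}^{21} ζ^k = (ζ^22 - 1)/(ζ - 1) = (ω^{8·22} - 1)/(ζ - 1) = (1 - 1)/(ζ - 1) = 0


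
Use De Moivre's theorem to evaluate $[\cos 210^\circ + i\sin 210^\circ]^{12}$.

By De Moivre: z^n = r^n(cos(nθ) + i sin(nθ))
= 1^12(cos(12*210°) + i sin(12*210°))
= 1(cos 0° + i sin 0°)
= 1


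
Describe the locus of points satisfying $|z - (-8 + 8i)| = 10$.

|z - z0| = r describes a circle centered at z0 with radius r
Here z0 = -8 + 8i and r = 10
Locus: Circle centered at (-8, 8) with radius 10


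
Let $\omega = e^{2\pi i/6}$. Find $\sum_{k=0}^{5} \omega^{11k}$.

Let ζ = ω^11 = e^(2πi·11/6). Since 6 ∤ 11, ζ ≠ 1.
Sum = Σ_{k=0}^{5} ζ^k = (ζ^6 - 1)/(ζ - 1) = (ω^{11·6} - 1)/(ζ - 1) = (1 - 1)/(ζ - 1) = 0


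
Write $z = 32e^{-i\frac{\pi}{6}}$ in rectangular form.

a = r cos θ = 32 * sqrt(3)/2 = 16*sqrt(3)
b = r sin θ = 32 * -1/2 = -16
z = 16*sqrt(3) - 16i


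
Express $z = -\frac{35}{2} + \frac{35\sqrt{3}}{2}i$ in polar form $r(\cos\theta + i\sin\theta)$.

r = |z| = sqrt(a^2 + b^2) = sqrt((-35/2)^2 + (35*sqrt(3)/2)^2) = sqrt(1225/4 + 3675/4) = sqrt(1225) = 35
θ = arctan(b/a) = arctan(30.3109/-17.5) (quadrant-adjusted) = 120°
z = 35(cos 120° + i sin 120°)


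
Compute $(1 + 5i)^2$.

(a + bi)^2 = a^2 - b^2 + 2abi
= 1^2 - 5^2 + 2*1*5i
= -24 + 10i


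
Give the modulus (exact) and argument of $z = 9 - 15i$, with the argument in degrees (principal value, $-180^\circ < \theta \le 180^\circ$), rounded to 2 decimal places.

|z| = sqrt(9^2 + (-15)^2) = sqrt(306)
arg(z) = arctan(b/a) = arctan(-15/9) (quadrant-adjusted) = -59.04°


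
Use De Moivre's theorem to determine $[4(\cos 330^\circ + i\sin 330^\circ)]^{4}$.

By De Moivre: z^n = r^n(cos(nθ) + i sin(nθ))
= 4^4(cos(4*330°) + i sin(4*330°))
= 256(cos 240° + i sin 240°)
= -128 - 128*sqrt(3)i


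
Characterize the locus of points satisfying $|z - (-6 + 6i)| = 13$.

|z - z0| = r describes a circle centered at z0 with radius r
Here z0 = -6 + 6i and r = 13
Locus: Circle centered at (-6, 6) with radius 13


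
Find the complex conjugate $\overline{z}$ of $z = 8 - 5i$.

If z = a + bi, then conjugate(z) = a - bi
conjugate(8 - 5i) = 8 + 5i


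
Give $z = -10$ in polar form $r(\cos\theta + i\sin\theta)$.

r = |z| = sqrt(a^2 + b^2) = sqrt((-10)^2 + (0)^2) = sqrt(100 + 0) = sqrt(100) = 10
b = 0 and a < 0, so z lies on the negative real axis: θ = 180°
z = 10(cos 180° + i sin 180°)


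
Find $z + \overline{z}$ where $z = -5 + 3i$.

z + conjugate(z) = (a + bi) + (a - bi) = 2a
= 2 * (-5) = -10


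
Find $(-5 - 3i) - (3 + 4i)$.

(-5 - 3) + (-3 - 4)i = -8 - 7i


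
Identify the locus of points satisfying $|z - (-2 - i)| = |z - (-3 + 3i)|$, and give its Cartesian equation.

|z - z1| = |z - z2| means z is equidistant from z1 and z2,
i.e. the perpendicular bisector of the segment from (-2, -1) to (-3, 3) (midpoint (-5/2, 1)).
With z = x + yi, square both sides:
(x - (-2))^2 + (y - (-1))^2 = (x - (-3))^2 + (y - 3)^2
The x^2 and y^2 terms cancel: -2x + 8y = 18 - 5 = 13
Simplify: 2x - 8y = -13
Locus: Perpendicular bisector of the segment from (-2, -1) to (-3, 3): the line 2x - 8y = -13


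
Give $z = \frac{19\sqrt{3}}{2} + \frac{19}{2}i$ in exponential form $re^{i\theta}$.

r = |z| = sqrt((19*sqrt(3)/2)^2 + (19/2)^2) = sqrt(1083/4 + 361/4) = sqrt(361) = 19
θ = arctan(b/a) = arctan(9.5/16.4545) (quadrant-adjusted) = 30° = π/6
z = 19e^(i*π/6)


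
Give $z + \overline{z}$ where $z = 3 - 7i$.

z + conjugate(z) = (a + bi) + (a - bi) = 2a
= 2 * 3 = 6


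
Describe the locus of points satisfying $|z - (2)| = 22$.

|z - z0| = r describes a circle centered at z0 with radius r
Here z0 = 2 and r = 22
Locus: Circle centered at (2, 0) with radius 22


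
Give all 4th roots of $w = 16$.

|w| = 16, arg(w) = 0°
Root modulus = 16^(1/4) = 2
Root arguments: θ_k = (0° + 360°k)/4 for k = 0, 1, ..., 3
Roots: 2, 2i, -2, -2i


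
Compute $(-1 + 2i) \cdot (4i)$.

(a1*a2 - b1*b2) + (a1*b2 + b1*a2)i
= (0 - 8) + (-4 + 0)i
= -8 - 4i


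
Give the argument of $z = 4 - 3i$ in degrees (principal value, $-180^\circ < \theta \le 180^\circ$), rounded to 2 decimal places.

θ = arctan(b/a) = arctan(-3/4) (quadrant-adjusted) = -36.87°


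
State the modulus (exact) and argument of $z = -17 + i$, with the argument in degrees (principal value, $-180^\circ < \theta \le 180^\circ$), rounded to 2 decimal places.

|z| = sqrt((-17)^2 + 1^2) = sqrt(290)
arg(z) = arctan(b/a) = arctan(1/-17) (quadrant-adjusted) = 176.63°


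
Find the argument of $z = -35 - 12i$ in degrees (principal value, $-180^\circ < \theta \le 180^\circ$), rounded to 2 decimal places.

θ = arctan(b/a) = arctan(-12/-35) (quadrant-adjusted) = -161.08°


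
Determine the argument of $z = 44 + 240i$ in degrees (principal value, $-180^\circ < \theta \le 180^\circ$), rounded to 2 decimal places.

θ = arctan(b/a) = arctan(240/44) (quadrant-adjusted) = 79.61°


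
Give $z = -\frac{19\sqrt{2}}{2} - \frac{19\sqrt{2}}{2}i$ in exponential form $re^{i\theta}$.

r = |z| = sqrt((-19*sqrt(2)/2)^2 + (-19*sqrt(2)/2)^2) = sqrt(361/2 + 361/2) = sqrt(361) = 19
θ = arctan(b/a) = arctan(-13.435/-13.435) (quadrant-adjusted) = -135° = -3π/4
z = 19e^(-i*3π/4)


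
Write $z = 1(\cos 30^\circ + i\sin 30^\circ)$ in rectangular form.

a = r cos θ = 1 * sqrt(3)/2 = sqrt(3)/2
b = r sin θ = 1 * 1/2 = 1/2
z = sqrt(3)/2 + (1/2)i


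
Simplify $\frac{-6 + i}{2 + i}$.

Multiply numerator and denominator by conjugate (2 - i):
= (-6 + i)(2 - i) / (2^2 + 1^2)
= (-11 + 8i) / 5
= -11/5 + (8/5)i


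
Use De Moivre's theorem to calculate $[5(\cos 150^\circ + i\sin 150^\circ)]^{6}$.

By De Moivre: z^n = r^n(cos(nθ) + i sin(nθ))
= 5^6(cos(6*150°) + i sin(6*150°))
= 15625(cos 180° + i sin 180°)
= -15625


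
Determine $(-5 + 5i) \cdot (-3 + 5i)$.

(a1*a2 - b1*b2) + (a1*b2 + b1*a2)i
= (15 - 25) + (-25 + (-15))i
= -10 - 40i


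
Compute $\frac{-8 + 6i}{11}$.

Divisor is real, so divide each part by 11:
= -8/11 + (6/11)i


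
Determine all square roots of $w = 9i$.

|w| = 9, arg(w) = 90°
Root modulus = 9^(1/2) = 3
Root arguments: θ_k = (90° + 360°k)/2 for k = 0, 1, ..., 1
Roots: 3*sqrt(2)/2 + (3*sqrt(2)/2)i, -3*sqrt(2)/2 - (3*sqrt(2)/2)i


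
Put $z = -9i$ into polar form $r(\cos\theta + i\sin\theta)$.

r = |z| = sqrt(a^2 + b^2) = sqrt((0)^2 + (-9)^2) = sqrt(0 + 81) = sqrt(81) = 9
a = 0 and b < 0, so z lies on the negative imaginary axis: θ = 270°
z = 9(cos 270° + i sin 270°)


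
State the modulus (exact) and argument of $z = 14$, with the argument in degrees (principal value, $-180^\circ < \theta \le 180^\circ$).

|z| = sqrt(14^2 + 0^2) = 14
b = 0 and a > 0, so z lies on the positive real axis: arg(z) = 0°


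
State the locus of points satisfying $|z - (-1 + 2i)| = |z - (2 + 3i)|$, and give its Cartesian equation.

|z - z1| = |z - z2| means z is equidistant from z1 and z2,
i.e. the perpendicular bisector of the segment from (-1, 2) to (2, 3) (midpoint (1/2, 5/2)).
With z = x + yi, square both sides:
(x - (-1))^2 + (y - 2)^2 = (x - 2)^2 + (y - 3)^2
The x^2 and y^2 terms cancel: 6x + 2y = 13 - 5 = 8
Simplify: 3x + y = 4
Locus: Perpendicular bisector of the segment from (-1, 2) to (2, 3): the line 3x + y = 4


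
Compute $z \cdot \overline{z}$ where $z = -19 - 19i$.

z * conjugate(z) = |z|^2 = a^2 + b^2
= (-19)^2 + (-19)^2 = 722


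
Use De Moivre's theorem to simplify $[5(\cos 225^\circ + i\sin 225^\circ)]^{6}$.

By De Moivre: z^n = r^n(cos(nθ) + i sin(nθ))
= 5^6(cos(6*225°) + i sin(6*225°))
= 15625(cos 270° + i sin 270°)
= -15625i


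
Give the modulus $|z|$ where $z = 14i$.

|z| = sqrt(a^2 + b^2) = sqrt(0^2 + 14^2) = sqrt(196) = 14


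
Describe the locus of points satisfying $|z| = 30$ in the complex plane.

|z| = 30 means sqrt(x^2 + y^2) = 30
This is a circle of radius 30 centered at the origin


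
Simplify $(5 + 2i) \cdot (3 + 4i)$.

(a1*a2 - b1*b2) + (a1*b2 + b1*a2)i
= (15 - 8) + (20 + 6)i
= 7 + 26i


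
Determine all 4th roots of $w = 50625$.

|w| = 50625, arg(w) = 0°
Root modulus = 50625^(1/4) = 15
Root arguments: θ_k = (0° + 360°k)/4 for k = 0, 1, ..., 3
Roots: 15, 15i, -15, -15i


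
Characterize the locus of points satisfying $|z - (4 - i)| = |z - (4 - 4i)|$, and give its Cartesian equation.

|z - z1| = |z - z2| means z is equidistant from z1 and z2,
i.e. the perpendicular bisector of the segment from (4, -1) to (4, -4) (midpoint (4, -5/2)).
With z = x + yi, square both sides:
(x - 4)^2 + (y - (-1))^2 = (x - 4)^2 + (y - (-4))^2
The x^2 and y^2 terms cancel: 0x + (-6)y = 32 - 17 = 15
Simplify: y = -5/2
Locus: Perpendicular bisector of the segment from (4, -1) to (4, -4): the line y = -5/2


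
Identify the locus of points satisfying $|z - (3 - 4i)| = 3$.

|z - z0| = r describes a circle centered at z0 with radius r
Here z0 = 3 - 4i and r = 3
Locus: Circle centered at (3, -4) with radius 3


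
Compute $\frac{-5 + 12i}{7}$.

Divisor is real, so divide each part by 7:
= -5/7 + (12/7)i


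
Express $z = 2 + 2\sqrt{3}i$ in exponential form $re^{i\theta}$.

r = |z| = sqrt((2)^2 + (2*sqrt(3))^2) = sqrt(4 + 12) = sqrt(16) = 4
θ = arctan(b/a) = arctan(3.4641/2) (quadrant-adjusted) = 60° = π/3
z = 4e^(i*π/3)


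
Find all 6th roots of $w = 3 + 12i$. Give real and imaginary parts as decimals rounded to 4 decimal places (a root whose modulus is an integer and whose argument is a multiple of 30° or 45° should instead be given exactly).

|w| = sqrt(153) ≈ 12.369317, arg(w) ≈ 75.963757°
Root modulus = sqrt(153)^(1/6) ≈ 1.520749
Root arguments: θ_k = (arg(w) + 360°k)/6 for k = 0, 1, ..., 5
Compute each root as (root modulus)(cos θ_k + i sin θ_k) using full-precision intermediates, then round to 4 decimal places.
Roots: 1.4838 + 0.3333i, 0.4532 + 1.4516i, -1.0305 + 1.1183i, -1.4838 - 0.3333i, -0.4532 - 1.4516i, 1.0305 - 1.1183i


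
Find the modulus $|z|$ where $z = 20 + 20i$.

|z| = sqrt(a^2 + b^2) = sqrt(20^2 + 20^2) = sqrt(800) = sqrt(800)


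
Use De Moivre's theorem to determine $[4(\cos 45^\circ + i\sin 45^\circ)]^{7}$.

By De Moivre: z^n = r^n(cos(nθ) + i sin(nθ))
= 4^7(cos(7*45°) + i sin(7*45°))
= 16384(cos 315° + i sin 315°)
= 8192*sqrt(2) - 8192*sqrt(2)i


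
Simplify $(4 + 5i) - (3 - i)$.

(4 - 3) + (5 - (-1))i = 1 + 6i


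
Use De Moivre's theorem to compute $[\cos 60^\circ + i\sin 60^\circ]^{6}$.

By De Moivre: z^n = r^n(cos(nθ) + i sin(nθ))
= 1^6(cos(6*60°) + i sin(6*60°))
= 1(cos 0° + i sin 0°)
= 1


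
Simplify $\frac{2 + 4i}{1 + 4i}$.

Multiply numerator and denominator by conjugate (1 - 4i):
= (2 + 4i)(1 - 4i) / (1^2 + 4^2)
= (18 - 4i) / 17
= 18/17 - (4/17)i


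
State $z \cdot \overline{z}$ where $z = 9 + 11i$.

z * conjugate(z) = |z|^2 = a^2 + b^2
= 9^2 + 11^2 = 202


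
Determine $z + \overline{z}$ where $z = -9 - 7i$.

z + conjugate(z) = (a + bi) + (a - bi) = 2a
= 2 * (-9) = -18


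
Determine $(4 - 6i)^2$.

(a + bi)^2 = a^2 - b^2 + 2abi
= 4^2 - (-6)^2 + 2*4*(-6)i
= -20 - 48i


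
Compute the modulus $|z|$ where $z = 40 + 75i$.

|z| = sqrt(a^2 + b^2) = sqrt(40^2 + 75^2) = sqrt(7225) = 85


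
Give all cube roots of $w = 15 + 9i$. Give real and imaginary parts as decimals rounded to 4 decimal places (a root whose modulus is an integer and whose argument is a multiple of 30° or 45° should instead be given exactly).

|w| = sqrt(306) ≈ 17.492856, arg(w) ≈ 30.963757°
Root modulus = sqrt(306)^(1/3) ≈ 2.595894
Root arguments: θ_k = (arg(w) + 360°k)/3 for k = 0, 1, ..., 2
Compute each root as (root modulus)(cos θ_k + i sin θ_k) using full-precision intermediates, then round to 4 decimal places.
Roots: 2.5539 + 0.4651i, -1.6797 + 1.9792i, -0.8742 - 2.4443i


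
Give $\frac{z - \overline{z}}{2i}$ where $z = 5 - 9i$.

z - conjugate(z) = 2bi
(z - conjugate(z))/(2i) = 2bi/(2i) = b = -9


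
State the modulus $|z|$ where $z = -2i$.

|z| = sqrt(a^2 + b^2) = sqrt(0^2 + (-2)^2) = sqrt(4) = 2


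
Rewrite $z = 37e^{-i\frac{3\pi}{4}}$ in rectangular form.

a = r cos θ = 37 * -sqrt(2)/2 = -37*sqrt(2)/2
b = r sin θ = 37 * -sqrt(2)/2 = -37*sqrt(2)/2
z = -37*sqrt(2)/2 - (37*sqrt(2)/2)i


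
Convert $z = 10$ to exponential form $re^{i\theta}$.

r = |z| = sqrt((10)^2 + (0)^2) = sqrt(100 + 0) = sqrt(100) = 10
b = 0 and a > 0, so z lies on the positive real axis: θ = 0
z = 10e^(i*0) = 10


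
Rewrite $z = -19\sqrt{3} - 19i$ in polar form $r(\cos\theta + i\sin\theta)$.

r = |z| = sqrt(a^2 + b^2) = sqrt((-19*sqrt(3))^2 + (-19)^2) = sqrt(1083 + 361) = sqrt(1444) = 38
θ = arctan(b/a) = arctan(-19/-32.909) (quadrant-adjusted) = 210°
z = 38(cos 210° + i sin 210°)


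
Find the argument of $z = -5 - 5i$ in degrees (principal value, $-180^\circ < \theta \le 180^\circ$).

θ = arctan(b/a) = arctan(-5/-5) (quadrant-adjusted) = -135°


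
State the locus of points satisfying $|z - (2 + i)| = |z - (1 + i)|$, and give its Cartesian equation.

|z - z1| = |z - z2| means z is equidistant from z1 and z2,
i.e. the perpendicular bisector of the segment from (2, 1) to (1, 1) (midpoint (3/2, 1)).
With z = x + yi, square both sides:
(x - 2)^2 + (y - 1)^2 = (x - 1)^2 + (y - 1)^2
The x^2 and y^2 terms cancel: -2x + 0y = 2 - 5 = -3
Simplify: x = 3/2
Locus: Perpendicular bisector of the segment from (2, 1) to (1, 1): the line x = 3/2


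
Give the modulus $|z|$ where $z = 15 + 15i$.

|z| = sqrt(a^2 + b^2) = sqrt(15^2 + 15^2) = sqrt(450) = sqrt(450)


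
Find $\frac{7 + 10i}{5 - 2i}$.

Multiply numerator and denominator by conjugate (5 + 2i):
= (7 + 10i)(5 + 2i) / (5^2 + (-2)^2)
= (15 + 64i) / 29
= 15/29 + (64/29)i


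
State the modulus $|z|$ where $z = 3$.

|z| = sqrt(a^2 + b^2) = sqrt(3^2 + 0^2) = sqrt(9) = 3


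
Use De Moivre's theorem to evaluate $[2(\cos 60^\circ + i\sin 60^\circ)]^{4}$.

By De Moivre: z^n = r^n(cos(nθ) + i sin(nθ))
= 2^4(cos(4*60°) + i sin(4*60°))
= 16(cos 240° + i sin 240°)
= -8 - 8*sqrt(3)i


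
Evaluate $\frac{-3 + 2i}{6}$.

Divisor is real, so divide each part by 6:
= -1/2 + (1/3)i


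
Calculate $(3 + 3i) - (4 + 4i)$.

(3 - 4) + (3 - 4)i = -1 - i


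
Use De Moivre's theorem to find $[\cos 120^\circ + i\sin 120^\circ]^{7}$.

By De Moivre: z^n = r^n(cos(nθ) + i sin(nθ))
= 1^7(cos(7*120°) + i sin(7*120°))
= 1(cos 120° + i sin 120°)
= -1/2 + (sqrt(3)/2)i


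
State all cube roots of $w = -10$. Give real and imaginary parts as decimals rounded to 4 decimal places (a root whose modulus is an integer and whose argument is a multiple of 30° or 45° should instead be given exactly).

|w| = 10, arg(w) = 180°
Root modulus = 10^(1/3) ≈ 2.154435
Root arguments: θ_k = (180° + 360°k)/3 for k = 0, 1, ..., 2
Compute each root as (root modulus)(cos θ_k + i sin θ_k) using full-precision intermediates, then round to 4 decimal places.
Roots: 1.0772 + 1.8658i, -2.1544, 1.0772 - 1.8658i


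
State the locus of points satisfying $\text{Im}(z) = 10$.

Im(z) = y where z = x + yi; the equation y = 10 is satisfied by all points with that y-coordinate
Locus: Horizontal line y = 10


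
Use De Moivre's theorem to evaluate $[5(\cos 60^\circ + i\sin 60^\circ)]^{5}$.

By De Moivre: z^n = r^n(cos(nθ) + i sin(nθ))
= 5^5(cos(5*60°) + i sin(5*60°))
= 3125(cos 300° + i sin 300°)
= 3125/2 - (3125*sqrt(3)/2)i


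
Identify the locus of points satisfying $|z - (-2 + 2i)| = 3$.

|z - z0| = r describes a circle centered at z0 with radius r
Here z0 = -2 + 2i and r = 3
Locus: Circle centered at (-2, 2) with radius 3


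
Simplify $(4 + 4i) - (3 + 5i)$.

(4 - 3) + (4 - 5)i = 1 - i


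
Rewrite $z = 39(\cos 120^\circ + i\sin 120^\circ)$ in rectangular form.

a = r cos θ = 39 * -1/2 = -39/2
b = r sin θ = 39 * sqrt(3)/2 = 39*sqrt(3)/2
z = -39/2 + (39*sqrt(3)/2)i


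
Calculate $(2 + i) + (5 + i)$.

(2 + 5) + (1 + 1)i = 7 + 2i


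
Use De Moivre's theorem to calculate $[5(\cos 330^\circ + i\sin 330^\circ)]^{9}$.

By De Moivre: z^n = r^n(cos(nθ) + i sin(nθ))
= 5^9(cos(9*330°) + i sin(9*330°))
= 1953125(cos 90° + i sin 90°)
= 1953125i


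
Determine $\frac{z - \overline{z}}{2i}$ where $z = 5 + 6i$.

z - conjugate(z) = 2bi
(z - conjugate(z))/(2i) = 2bi/(2i) = b = 6


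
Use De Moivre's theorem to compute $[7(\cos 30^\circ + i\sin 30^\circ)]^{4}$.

By De Moivre: z^n = r^n(cos(nθ) + i sin(nθ))
= 7^4(cos(4*30°) + i sin(4*30°))
= 2401(cos 120° + i sin 120°)
= -2401/2 + (2401*sqrt(3)/2)i


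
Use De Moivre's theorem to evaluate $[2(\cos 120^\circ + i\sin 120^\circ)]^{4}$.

By De Moivre: z^n = r^n(cos(nθ) + i sin(nθ))
= 2^4(cos(4*120°) + i sin(4*120°))
= 16(cos 120° + i sin 120°)
= -8 + 8*sqrt(3)i


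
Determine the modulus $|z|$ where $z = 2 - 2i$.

|z| = sqrt(a^2 + b^2) = sqrt(2^2 + (-2)^2) = sqrt(8) = sqrt(8)


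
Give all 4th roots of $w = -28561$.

|w| = 28561, arg(w) = 180°
Root modulus = 28561^(1/4) = 13
Root arguments: θ_k = (180° + 360°k)/4 for k = 0, 1, ..., 3
Roots: 13*sqrt(2)/2 + (13*sqrt(2)/2)i, -13*sqrt(2)/2 + (13*sqrt(2)/2)i, -13*sqrt(2)/2 - (13*sqrt(2)/2)i, 13*sqrt(2)/2 - (13*sqrt(2)/2)i


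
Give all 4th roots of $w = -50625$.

|w| = 50625, arg(w) = 180°
Root modulus = 50625^(1/4) = 15
Root arguments: θ_k = (180° + 360°k)/4 for k = 0, 1, ..., 3
Roots: 15*sqrt(2)/2 + (15*sqrt(2)/2)i, -15*sqrt(2)/2 + (15*sqrt(2)/2)i, -15*sqrt(2)/2 - (15*sqrt(2)/2)i, 15*sqrt(2)/2 - (15*sqrt(2)/2)i
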